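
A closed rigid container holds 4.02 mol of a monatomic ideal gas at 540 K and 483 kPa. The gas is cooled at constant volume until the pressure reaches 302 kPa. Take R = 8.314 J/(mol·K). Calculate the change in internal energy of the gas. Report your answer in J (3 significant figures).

Constant volume ⇒ W = 0, so Q = ΔU = nCᵥΔT with Cᵥ = 3R/2 = 12.47 J/(mol·K).
At constant V, T₂/T₁ = P₂/P₁ ⇒ ΔT = T₁(P₂/P₁ − 1) = 540·(302/483 − 1) = -202.4 K.
ΔU = (4.02)(12.47)(-202.4) = -10145 J.

ΔU ≈ -10100 J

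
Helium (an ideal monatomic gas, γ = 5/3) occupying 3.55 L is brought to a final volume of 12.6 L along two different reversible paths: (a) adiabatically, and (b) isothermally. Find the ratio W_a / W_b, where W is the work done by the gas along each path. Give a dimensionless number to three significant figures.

Path (a) adiabatic: W = P₁V₁(1 − (V₁/V₂)^(γ−1))/(γ−1) → W_a/(P₁V₁) = 0.8553.
Path (b) isothermal: W = P₁V₁ ln(V₂/V₁) → W_b/(P₁V₁) = 1.267.
W_a / W_b = 0.8553 / 1.267 = 0.6752.

W_a / W_b ≈ 0.675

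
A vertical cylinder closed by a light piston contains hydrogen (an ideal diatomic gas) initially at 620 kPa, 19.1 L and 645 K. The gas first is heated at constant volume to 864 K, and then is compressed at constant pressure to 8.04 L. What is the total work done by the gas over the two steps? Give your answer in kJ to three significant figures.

W_total ≈ -9.19 kJ

Step 1 (isochoric): W = 0 (constant volume).
After step 1: P = 830.5 kPa (V unchanged).
Step 2 (isobaric): W = PΔV = (830.5 kPa)(8.04 − 19.1 L) = -9185 J.
W_total = 0 − 9185 = -9185 J.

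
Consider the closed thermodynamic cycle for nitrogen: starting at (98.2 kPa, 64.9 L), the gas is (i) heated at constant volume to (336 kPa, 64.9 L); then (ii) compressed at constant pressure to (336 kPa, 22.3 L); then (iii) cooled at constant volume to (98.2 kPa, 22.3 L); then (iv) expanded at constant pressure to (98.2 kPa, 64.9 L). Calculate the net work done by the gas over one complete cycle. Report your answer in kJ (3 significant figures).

Constant-volume legs do no work.
W(ii) = (336)(22.3 − 64.9) = -14314 J; W(iv) = (98.2)(64.9 − 22.3) = 4183 J.
W_net = -14314 + 4183 = -10130 J (the counter-clockwise enclosed area).

W_net ≈ -10.1 kJ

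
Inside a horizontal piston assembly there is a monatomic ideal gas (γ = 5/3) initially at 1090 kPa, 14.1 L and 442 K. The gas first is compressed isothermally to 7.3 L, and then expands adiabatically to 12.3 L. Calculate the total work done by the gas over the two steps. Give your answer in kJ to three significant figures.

Step 1 (isothermal): W = P₁V₁ ln(V₂/V₁) = (15369) ln(7.3/14.1) = -10117 J.
After step 1: P = 2105 kPa, V = 7.3 L, T = 442 K.
Step 2 (adiabatic): W = (P₁V₁ − P₂V₂)/(γ−1) = (15369 − 10854)/0.667 = 6772 J.
W_total = -10117 + 6772 = -3345 J.

W_total ≈ -3.34 kJ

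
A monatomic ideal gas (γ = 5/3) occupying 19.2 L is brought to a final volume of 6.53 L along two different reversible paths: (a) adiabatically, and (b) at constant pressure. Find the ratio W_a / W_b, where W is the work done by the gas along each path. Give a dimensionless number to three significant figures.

Path (a) adiabatic: W = P₁V₁(1 − (V₁/V₂)^(γ−1))/(γ−1) → W_a/(P₁V₁) = -1.579.
Path (b) isobaric: W = P₁(V₂ − V₁) → W_b/(P₁V₁) = -0.6599.
W_a / W_b = -1.579 / -0.6599 = 2.392.

W_a / W_b ≈ 2.39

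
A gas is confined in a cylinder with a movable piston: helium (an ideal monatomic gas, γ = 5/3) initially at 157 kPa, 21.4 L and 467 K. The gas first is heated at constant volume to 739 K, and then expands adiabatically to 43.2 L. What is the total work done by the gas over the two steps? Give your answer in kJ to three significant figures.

W_total ≈ 2.98 kJ

Step 1 (isochoric): W = 0 (constant volume).
After step 1: P = 248.4 kPa (V unchanged).
Step 2 (adiabatic): W = (P₁V₁ − P₂V₂)/(γ−1) = (5317 − 3329)/0.667 = 2982 J.
W_total = 0 + 2982 = 2982 J.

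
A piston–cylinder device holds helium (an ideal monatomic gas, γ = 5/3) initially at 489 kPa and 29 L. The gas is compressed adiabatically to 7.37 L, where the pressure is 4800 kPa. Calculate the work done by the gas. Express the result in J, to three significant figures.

W ≈ -31800 J

Adiabatic: W = (P₁V₁ − P₂V₂)/(γ − 1) with γ = 5/3.
P₁V₁ = 14181 J, P₂V₂ = 35376 J.
W = (14181 − 35376) / 0.6667 = -31792 J.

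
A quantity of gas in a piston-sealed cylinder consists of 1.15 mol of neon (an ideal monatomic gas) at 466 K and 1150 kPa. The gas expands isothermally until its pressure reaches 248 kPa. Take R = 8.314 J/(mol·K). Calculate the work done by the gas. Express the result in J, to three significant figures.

W ≈ 6840 J

Isothermal process: W = nRT ln(V₂/V₁) = nRT ln(P₁/P₂).
W = (1.15)(8.314)(466) × ln(1150/248)
  = 4455 × ln(4.637) = 4455 × 1.534
W_by_gas = 6835 J.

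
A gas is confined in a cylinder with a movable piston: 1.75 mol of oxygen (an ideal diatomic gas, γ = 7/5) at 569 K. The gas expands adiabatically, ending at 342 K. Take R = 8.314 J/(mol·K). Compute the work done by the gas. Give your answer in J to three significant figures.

W ≈ 8260 J

Adiabatic ⇒ Q = 0, so W_by = −ΔU = nCᵥ(T₁ − T₂).
Cᵥ = 5R/2 = 20.79 J/(mol·K).
W = (1.75)(20.79)(569 − 342) = 8257 J.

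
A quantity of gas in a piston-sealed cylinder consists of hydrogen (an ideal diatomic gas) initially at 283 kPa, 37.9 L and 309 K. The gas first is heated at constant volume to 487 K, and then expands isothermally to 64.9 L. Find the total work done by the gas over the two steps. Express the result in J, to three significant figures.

W_total ≈ 9090 J

Step 1 (isochoric): W = 0 (constant volume).
After step 1: P = 446 kPa (V unchanged).
Step 2 (isothermal): W = P₁V₁ ln(V₂/V₁) = (16904) ln(64.9/37.9) = 9093 J.
W_total = 0 + 9093 = 9093 J.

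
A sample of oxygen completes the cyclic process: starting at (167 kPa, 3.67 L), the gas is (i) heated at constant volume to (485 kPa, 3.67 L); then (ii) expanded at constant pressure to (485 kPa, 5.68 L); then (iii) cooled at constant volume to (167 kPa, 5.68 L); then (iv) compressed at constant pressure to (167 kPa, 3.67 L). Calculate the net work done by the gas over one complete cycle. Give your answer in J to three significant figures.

W_net ≈ 639 J

Constant-volume legs do no work.
W(ii) = (485)(5.68 − 3.67) = 974.8 J; W(iv) = (167)(3.67 − 5.68) = -335.7 J.
W_net = 974.8 − 335.7 = 639.2 J (the clockwise enclosed area).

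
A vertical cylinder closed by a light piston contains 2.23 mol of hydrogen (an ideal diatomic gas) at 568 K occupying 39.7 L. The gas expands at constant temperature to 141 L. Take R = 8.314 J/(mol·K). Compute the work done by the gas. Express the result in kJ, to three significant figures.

Isothermal: W = nRT ln(V₂/V₁).
W = (2.23)(8.314)(568) × ln(141/39.7)
  = 10531 × 1.267
W_by_gas = 13347 J.

W ≈ 13.3 kJ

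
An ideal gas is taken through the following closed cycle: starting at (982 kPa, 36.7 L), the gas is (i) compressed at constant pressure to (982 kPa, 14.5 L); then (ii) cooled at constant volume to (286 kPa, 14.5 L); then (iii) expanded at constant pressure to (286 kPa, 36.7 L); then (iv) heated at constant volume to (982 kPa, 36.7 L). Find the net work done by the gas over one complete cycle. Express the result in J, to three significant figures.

W_net ≈ -15500 J

Constant-volume legs do no work.
W(i) = (982)(14.5 − 36.7) = -21800 J; W(iii) = (286)(36.7 − 14.5) = 6349 J.
W_net = -21800 + 6349 = -15451 J (the counter-clockwise enclosed area).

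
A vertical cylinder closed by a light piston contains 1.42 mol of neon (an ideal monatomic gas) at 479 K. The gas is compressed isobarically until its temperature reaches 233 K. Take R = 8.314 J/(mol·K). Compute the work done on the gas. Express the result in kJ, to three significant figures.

Isobaric: W = P ΔV = nR ΔT.
W = (1.42)(8.314)(233 − 479) = -2904 J.
Work on gas = −W_by = 2904 J.

W ≈ 2.90 kJ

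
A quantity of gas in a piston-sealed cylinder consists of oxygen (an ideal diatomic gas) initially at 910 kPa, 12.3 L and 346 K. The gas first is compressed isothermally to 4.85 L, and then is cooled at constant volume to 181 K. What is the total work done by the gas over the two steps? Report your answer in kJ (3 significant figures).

Step 1 (isothermal): W = P₁V₁ ln(V₂/V₁) = (11193) ln(4.85/12.3) = -10416 J.
Step 2 (isochoric): W = 0 (constant volume).
W_total = -10416 + 0 = -10416 J.

W_total ≈ -10.4 kJ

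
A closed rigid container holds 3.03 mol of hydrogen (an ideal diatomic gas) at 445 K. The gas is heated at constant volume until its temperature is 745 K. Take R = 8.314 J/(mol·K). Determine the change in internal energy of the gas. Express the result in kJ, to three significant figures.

Constant volume ⇒ W = 0, so Q = ΔU = nCᵥΔT with Cᵥ = 5R/2 = 20.79 J/(mol·K).
ΔU = (3.03)(20.79)(745 − 445) = 18894 J.

ΔU ≈ 18.9 kJ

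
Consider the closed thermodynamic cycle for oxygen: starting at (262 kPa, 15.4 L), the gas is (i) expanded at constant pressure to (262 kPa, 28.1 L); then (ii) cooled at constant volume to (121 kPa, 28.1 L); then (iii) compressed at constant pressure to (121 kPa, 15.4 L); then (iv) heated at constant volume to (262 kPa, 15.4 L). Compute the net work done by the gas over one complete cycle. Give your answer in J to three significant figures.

W_net ≈ 1790 J

Constant-volume legs do no work.
W(i) = (262)(28.1 − 15.4) = 3327 J; W(iii) = (121)(15.4 − 28.1) = -1537 J.
W_net = 3327 − 1537 = 1791 J (the clockwise enclosed area).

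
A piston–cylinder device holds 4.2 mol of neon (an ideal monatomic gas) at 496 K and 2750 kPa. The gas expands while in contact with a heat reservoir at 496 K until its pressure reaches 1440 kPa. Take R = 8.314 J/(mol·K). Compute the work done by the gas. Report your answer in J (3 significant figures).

Isothermal process: W = nRT ln(V₂/V₁) = nRT ln(P₁/P₂).
W = (4.2)(8.314)(496) × ln(2750/1440)
  = 17320 × ln(1.91) = 17320 × 0.647
W_by_gas = 11205 J.

W ≈ 11200 J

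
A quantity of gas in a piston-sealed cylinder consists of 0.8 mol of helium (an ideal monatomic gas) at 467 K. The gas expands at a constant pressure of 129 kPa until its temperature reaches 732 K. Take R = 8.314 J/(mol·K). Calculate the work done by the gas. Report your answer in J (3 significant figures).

W ≈ 1760 J

Isobaric: W = P ΔV = nR ΔT.
W = (0.8)(8.314)(732 − 467) = 1763 J.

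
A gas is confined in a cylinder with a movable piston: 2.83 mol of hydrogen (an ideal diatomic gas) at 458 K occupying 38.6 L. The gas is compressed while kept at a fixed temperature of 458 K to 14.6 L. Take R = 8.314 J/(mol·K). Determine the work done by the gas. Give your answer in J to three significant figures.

W ≈ -10500 J

Isothermal: W = nRT ln(V₂/V₁).
W = (2.83)(8.314)(458) × ln(14.6/38.6)
  = 10776 × -0.9722
W_by_gas = -10477 J.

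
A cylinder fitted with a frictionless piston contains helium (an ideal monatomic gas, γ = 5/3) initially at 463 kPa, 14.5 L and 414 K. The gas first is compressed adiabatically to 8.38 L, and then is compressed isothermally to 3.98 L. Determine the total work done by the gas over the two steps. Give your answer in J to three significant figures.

W_total ≈ -11600 J

Step 1 (adiabatic): W = (P₁V₁ − P₂V₂)/(γ−1) = (6714 − 9676)/0.667 = -4444 J.
After step 1: P = 1155 kPa, V = 8.38 L, T = 596.7 K.
Step 2 (isothermal): W = P₁V₁ ln(V₂/V₁) = (9676) ln(3.98/8.38) = -7204 J.
W_total = -4444 − 7204 = -11648 J.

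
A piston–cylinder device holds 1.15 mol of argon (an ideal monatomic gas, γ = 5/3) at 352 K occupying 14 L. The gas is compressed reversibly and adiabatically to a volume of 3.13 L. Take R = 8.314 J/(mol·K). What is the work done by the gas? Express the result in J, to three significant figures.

W ≈ -8660 J

Adiabatic: TV^(γ−1) = const with γ = 5/3.
T₂ = T₁ (V₁/V₂)^(γ−1) = 352 × (14/3.13)^0.667 = 352 × 2.715 = 955.6 K.
W_by = nCᵥ(T₁ − T₂) = (1.15)(12.47)(352 − 955.6) = -8656 J.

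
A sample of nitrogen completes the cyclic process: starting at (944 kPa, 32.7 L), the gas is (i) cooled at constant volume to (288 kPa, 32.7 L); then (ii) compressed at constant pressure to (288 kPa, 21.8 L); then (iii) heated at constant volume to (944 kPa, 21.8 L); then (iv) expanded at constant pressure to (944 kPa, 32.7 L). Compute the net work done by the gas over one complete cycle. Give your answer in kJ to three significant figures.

Constant-volume legs do no work.
W(ii) = (288)(21.8 − 32.7) = -3139 J; W(iv) = (944)(32.7 − 21.8) = 10290 J.
W_net = -3139 + 10290 = 7150 J (the clockwise enclosed area).

W_net ≈ 7.15 kJ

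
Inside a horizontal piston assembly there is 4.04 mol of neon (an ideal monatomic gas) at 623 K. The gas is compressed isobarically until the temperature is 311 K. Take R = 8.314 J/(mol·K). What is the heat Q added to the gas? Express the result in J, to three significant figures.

Q ≈ -26200 J

Isobaric: W = nRΔT = (4.04)(8.314)(-312) = -10480 J.
ΔU = nCᵥΔT with Cᵥ = 3R/2: ΔU = (4.04)(12.47)(-312) = -15719 J.
Q = ΔU + W = -15719 − 10480 = -26199 J.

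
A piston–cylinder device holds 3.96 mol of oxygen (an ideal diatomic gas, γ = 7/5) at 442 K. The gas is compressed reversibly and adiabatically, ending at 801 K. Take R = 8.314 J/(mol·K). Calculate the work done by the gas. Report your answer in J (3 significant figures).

Adiabatic ⇒ Q = 0, so W_by = −ΔU = nCᵥ(T₁ − T₂).
Cᵥ = 5R/2 = 20.79 J/(mol·K).
W = (3.96)(20.79)(442 − 801) = -29549 J.

W ≈ -29500 J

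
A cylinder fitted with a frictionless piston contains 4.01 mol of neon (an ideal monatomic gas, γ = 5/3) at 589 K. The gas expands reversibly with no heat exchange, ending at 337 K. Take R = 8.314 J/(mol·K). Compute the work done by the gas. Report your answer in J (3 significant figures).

Adiabatic ⇒ Q = 0, so W_by = −ΔU = nCᵥ(T₁ − T₂).
Cᵥ = 3R/2 = 12.47 J/(mol·K).
W = (4.01)(12.47)(589 − 337) = 12602 J.

W ≈ 12600 J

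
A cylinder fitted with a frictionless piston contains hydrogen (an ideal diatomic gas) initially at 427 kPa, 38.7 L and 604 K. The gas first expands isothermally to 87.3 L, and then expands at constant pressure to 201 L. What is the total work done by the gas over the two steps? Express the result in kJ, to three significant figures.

Step 1 (isothermal): W = P₁V₁ ln(V₂/V₁) = (16525) ln(87.3/38.7) = 13443 J.
After step 1: P = 189.3 kPa, V = 87.3 L, T = 604 K.
Step 2 (isobaric): W = PΔV = (189.3 kPa)(201 − 87.3 L) = 21522 J.
W_total = 13443 + 21522 = 34965 J.

W_total ≈ 35.0 kJ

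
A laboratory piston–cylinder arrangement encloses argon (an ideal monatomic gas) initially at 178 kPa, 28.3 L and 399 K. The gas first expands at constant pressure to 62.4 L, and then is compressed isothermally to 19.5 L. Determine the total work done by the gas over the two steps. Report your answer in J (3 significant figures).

W_total ≈ -6850 J

Step 1 (isobaric): W = PΔV = (178 kPa)(62.4 − 28.3 L) = 6070 J.
After step 1: P = 178 kPa, V = 62.4 L, T = 879.8 K.
Step 2 (isothermal): W = P₁V₁ ln(V₂/V₁) = (11107) ln(19.5/62.4) = -12919 J.
W_total = 6070 − 12919 = -6850 J.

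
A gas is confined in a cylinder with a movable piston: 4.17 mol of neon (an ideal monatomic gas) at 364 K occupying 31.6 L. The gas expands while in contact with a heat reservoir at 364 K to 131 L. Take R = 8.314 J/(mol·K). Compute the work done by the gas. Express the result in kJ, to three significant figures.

W ≈ 17.9 kJ

Isothermal: W = nRT ln(V₂/V₁).
W = (4.17)(8.314)(364) × ln(131/31.6)
  = 12620 × 1.422
W_by_gas = 17946 J.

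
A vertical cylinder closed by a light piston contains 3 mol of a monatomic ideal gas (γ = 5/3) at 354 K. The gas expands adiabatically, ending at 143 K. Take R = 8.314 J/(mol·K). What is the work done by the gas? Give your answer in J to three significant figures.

Adiabatic ⇒ Q = 0, so W_by = −ΔU = nCᵥ(T₁ − T₂).
Cᵥ = 3R/2 = 12.47 J/(mol·K).
W = (3)(12.47)(354 − 143) = 7894 J.

W ≈ 7890 J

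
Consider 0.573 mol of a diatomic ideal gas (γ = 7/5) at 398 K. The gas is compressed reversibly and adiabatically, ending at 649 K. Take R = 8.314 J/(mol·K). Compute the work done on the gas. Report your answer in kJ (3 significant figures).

W ≈ 2.99 kJ

Adiabatic ⇒ Q = 0, so W_by = −ΔU = nCᵥ(T₁ − T₂).
Cᵥ = 5R/2 = 20.79 J/(mol·K).
W = (0.573)(20.79)(398 − 649) = -2989 J.
Work on gas = −W_by = 2989 J.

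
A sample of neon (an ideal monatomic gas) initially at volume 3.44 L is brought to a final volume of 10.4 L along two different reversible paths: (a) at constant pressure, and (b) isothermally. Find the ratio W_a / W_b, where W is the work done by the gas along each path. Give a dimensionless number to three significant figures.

W_a / W_b ≈ 1.83

Path (a) isobaric: W = P₁(V₂ − V₁) → W_a/(P₁V₁) = 2.023.
Path (b) isothermal: W = P₁V₁ ln(V₂/V₁) → W_b/(P₁V₁) = 1.106.
W_a / W_b = 2.023 / 1.106 = 1.829.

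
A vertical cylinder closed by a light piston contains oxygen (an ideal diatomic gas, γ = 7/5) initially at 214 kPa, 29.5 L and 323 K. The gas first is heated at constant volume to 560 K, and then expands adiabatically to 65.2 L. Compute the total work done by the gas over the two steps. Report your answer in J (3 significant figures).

Step 1 (isochoric): W = 0 (constant volume).
After step 1: P = 371 kPa (V unchanged).
Step 2 (adiabatic): W = (P₁V₁ − P₂V₂)/(γ−1) = (10945 − 7970)/0.4 = 7438 J.
W_total = 0 + 7438 = 7438 J.

W_total ≈ 7440 J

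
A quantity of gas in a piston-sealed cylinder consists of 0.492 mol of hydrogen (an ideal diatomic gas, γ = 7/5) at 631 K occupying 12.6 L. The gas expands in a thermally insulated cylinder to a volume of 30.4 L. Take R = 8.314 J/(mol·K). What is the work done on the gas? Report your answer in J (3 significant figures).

Adiabatic: TV^(γ−1) = const with γ = 7/5.
T₂ = T₁ (V₁/V₂)^(γ−1) = 631 × (12.6/30.4)^0.4 = 631 × 0.7031 = 443.6 K.
W_by = nCᵥ(T₁ − T₂) = (0.492)(20.79)(631 − 443.6) = 1916 J.
Work on gas = −W_by = -1916 J.

W ≈ -1920 J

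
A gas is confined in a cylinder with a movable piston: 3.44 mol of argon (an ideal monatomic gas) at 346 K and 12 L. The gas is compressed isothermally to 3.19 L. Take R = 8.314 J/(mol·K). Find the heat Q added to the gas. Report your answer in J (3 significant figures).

Isothermal ⇒ ΔU = 0, so Q = W = nRT ln(V₂/V₁).
Q = (3.44)(8.314)(346) ln(3.19/12) = 9896 × -1.325 = -13111 J.

Q ≈ -13100 J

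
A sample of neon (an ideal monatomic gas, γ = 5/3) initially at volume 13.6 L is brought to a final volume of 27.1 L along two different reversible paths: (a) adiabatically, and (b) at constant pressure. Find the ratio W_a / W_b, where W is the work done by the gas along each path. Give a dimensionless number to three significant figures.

W_a / W_b ≈ 0.557

Path (a) adiabatic: W = P₁V₁(1 − (V₁/V₂)^(γ−1))/(γ−1) → W_a/(P₁V₁) = 0.5527.
Path (b) isobaric: W = P₁(V₂ − V₁) → W_b/(P₁V₁) = 0.9926.
W_a / W_b = 0.5527 / 0.9926 = 0.5568.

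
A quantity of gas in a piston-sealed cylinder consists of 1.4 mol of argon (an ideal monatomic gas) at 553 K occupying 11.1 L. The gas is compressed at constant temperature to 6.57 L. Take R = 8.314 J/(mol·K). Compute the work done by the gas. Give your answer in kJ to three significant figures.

Isothermal: W = nRT ln(V₂/V₁).
W = (1.4)(8.314)(553) × ln(6.57/11.1)
  = 6437 × -0.5244
W_by_gas = -3376 J.

W ≈ -3.38 kJ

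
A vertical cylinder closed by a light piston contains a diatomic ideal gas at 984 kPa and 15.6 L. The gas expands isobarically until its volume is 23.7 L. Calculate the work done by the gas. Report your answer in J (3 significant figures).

W ≈ 7970 J

Isobaric: W = P ΔV.
W = (984 kPa)(23.7 − 15.6 L) = (984)(8.1) = 7970 J.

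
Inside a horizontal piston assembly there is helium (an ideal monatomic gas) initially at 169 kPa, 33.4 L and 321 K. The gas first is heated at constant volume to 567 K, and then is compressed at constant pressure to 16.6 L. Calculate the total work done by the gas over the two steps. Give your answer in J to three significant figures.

Step 1 (isochoric): W = 0 (constant volume).
After step 1: P = 298.5 kPa (V unchanged).
Step 2 (isobaric): W = PΔV = (298.5 kPa)(16.6 − 33.4 L) = -5015 J.
W_total = 0 − 5015 = -5015 J.

W_total ≈ -5020 J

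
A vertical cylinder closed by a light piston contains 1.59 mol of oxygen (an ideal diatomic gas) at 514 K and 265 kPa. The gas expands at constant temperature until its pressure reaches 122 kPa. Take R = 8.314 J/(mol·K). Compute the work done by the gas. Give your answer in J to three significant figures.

W ≈ 5270 J

Isothermal process: W = nRT ln(V₂/V₁) = nRT ln(P₁/P₂).
W = (1.59)(8.314)(514) × ln(265/122)
  = 6795 × ln(2.172) = 6795 × 0.7757
W_by_gas = 5271 J.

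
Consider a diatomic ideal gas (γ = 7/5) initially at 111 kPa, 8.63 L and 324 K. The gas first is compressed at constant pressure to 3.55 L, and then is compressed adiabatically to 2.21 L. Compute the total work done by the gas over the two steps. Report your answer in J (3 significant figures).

W_total ≈ -770 J

Step 1 (isobaric): W = PΔV = (111 kPa)(3.55 − 8.63 L) = -563.9 J.
After step 1: P = 111 kPa, V = 3.55 L, T = 133.3 K.
Step 2 (adiabatic): W = (P₁V₁ − P₂V₂)/(γ−1) = (394 − 476.3)/0.4 = -205.6 J.
W_total = -563.9 − 205.6 = -769.5 J.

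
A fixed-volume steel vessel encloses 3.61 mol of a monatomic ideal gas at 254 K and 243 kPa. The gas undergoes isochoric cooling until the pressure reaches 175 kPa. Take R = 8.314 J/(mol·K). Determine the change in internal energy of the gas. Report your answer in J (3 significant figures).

ΔU ≈ -3200 J

Constant volume ⇒ W = 0, so Q = ΔU = nCᵥΔT with Cᵥ = 3R/2 = 12.47 J/(mol·K).
At constant V, T₂/T₁ = P₂/P₁ ⇒ ΔT = T₁(P₂/P₁ − 1) = 254·(175/243 − 1) = -71.08 K.
ΔU = (3.61)(12.47)(-71.08) = -3200 J.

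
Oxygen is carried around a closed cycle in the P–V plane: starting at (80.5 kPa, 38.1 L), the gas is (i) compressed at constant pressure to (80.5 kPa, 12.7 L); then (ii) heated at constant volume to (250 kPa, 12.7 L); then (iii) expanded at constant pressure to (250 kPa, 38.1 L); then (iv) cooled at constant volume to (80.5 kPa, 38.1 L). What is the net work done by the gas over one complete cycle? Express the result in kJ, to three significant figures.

Constant-volume legs do no work.
W(i) = (80.5)(12.7 − 38.1) = -2045 J; W(iii) = (250)(38.1 − 12.7) = 6350 J.
W_net = -2045 + 6350 = 4305 J (the clockwise enclosed area).

W_net ≈ 4.31 kJ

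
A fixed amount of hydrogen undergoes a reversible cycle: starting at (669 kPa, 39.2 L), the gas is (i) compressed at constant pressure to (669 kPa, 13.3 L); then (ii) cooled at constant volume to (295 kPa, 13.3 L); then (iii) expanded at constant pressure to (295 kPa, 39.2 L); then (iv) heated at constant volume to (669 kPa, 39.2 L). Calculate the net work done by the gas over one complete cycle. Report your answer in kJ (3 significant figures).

Constant-volume legs do no work.
W(i) = (669)(13.3 − 39.2) = -17327 J; W(iii) = (295)(39.2 − 13.3) = 7641 J.
W_net = -17327 + 7641 = -9687 J (the counter-clockwise enclosed area).

W_net ≈ -9.69 kJ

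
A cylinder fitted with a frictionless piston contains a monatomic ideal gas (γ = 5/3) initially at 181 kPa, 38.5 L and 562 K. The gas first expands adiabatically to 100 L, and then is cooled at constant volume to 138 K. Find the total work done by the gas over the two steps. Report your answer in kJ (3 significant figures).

Step 1 (adiabatic): W = (P₁V₁ − P₂V₂)/(γ−1) = (6968 − 3688)/0.667 = 4921 J.
Step 2 (isochoric): W = 0 (constant volume).
W_total = 4921 + 0 = 4921 J.

W_total ≈ 4.92 kJ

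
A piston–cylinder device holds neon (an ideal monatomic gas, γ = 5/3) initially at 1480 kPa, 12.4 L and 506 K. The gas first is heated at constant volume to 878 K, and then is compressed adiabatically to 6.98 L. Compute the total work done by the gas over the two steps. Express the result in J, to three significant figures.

Step 1 (isochoric): W = 0 (constant volume).
After step 1: P = 2568 kPa (V unchanged).
Step 2 (adiabatic): W = (P₁V₁ − P₂V₂)/(γ−1) = (31844 − 46709)/0.667 = -22298 J.
W_total = 0 − 22298 = -22298 J.

W_total ≈ -22300 J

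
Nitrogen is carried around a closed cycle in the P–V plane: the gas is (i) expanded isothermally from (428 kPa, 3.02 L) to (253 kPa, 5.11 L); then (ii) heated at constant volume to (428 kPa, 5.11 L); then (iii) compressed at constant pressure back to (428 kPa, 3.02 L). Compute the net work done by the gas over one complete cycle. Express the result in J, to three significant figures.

Leg (i): W = PᵢVᵢ ln(V_f/Vᵢ) = (1293) ln(5.11/3.02) = 679.8 J.
Leg (ii): W = 0.
Leg (iii): W = PΔV = (428)(3.02 − 5.11) = -894.5 J.
W_net = 679.8 − 894.5 = -214.7 J.

W_net ≈ -215 J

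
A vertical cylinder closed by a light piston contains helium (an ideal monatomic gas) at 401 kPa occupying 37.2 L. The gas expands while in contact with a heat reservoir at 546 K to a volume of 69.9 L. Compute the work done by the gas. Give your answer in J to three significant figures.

W ≈ 9410 J

Isothermal: W = nRT ln(V₂/V₁) = P₁V₁ ln(V₂/V₁).
P₁V₁ = (401 kPa)(37.2 L) = 14917 J.
W = 14917 × ln(69.9/37.2) = 14917 × 0.6308
W_by_gas = 9409 J.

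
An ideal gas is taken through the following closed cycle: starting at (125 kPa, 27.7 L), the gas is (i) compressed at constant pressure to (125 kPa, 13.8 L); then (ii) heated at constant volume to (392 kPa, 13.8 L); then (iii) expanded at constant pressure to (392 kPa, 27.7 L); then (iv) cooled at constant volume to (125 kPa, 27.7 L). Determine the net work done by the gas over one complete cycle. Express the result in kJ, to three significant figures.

Constant-volume legs do no work.
W(i) = (125)(13.8 − 27.7) = -1737 J; W(iii) = (392)(27.7 − 13.8) = 5449 J.
W_net = -1737 + 5449 = 3711 J (the clockwise enclosed area).

W_net ≈ 3.71 kJ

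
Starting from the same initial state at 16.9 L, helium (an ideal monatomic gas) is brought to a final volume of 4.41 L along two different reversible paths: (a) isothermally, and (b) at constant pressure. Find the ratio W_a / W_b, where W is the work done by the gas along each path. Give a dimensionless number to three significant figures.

Path (a) isothermal: W = P₁V₁ ln(V₂/V₁) → W_a/(P₁V₁) = -1.343.
Path (b) isobaric: W = P₁(V₂ − V₁) → W_b/(P₁V₁) = -0.7391.
W_a / W_b = -1.343 / -0.7391 = 1.818.

W_a / W_b ≈ 1.82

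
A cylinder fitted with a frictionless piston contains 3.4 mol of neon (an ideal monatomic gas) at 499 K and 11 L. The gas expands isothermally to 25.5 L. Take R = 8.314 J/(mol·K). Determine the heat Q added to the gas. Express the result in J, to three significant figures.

Q ≈ 11900 J

Isothermal ⇒ ΔU = 0, so Q = W = nRT ln(V₂/V₁).
Q = (3.4)(8.314)(499) ln(25.5/11) = 14106 × 0.8408 = 11860 J.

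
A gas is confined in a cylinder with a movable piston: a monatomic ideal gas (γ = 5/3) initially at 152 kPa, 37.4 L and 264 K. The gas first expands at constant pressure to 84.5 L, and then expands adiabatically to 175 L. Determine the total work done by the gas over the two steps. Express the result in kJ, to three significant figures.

Step 1 (isobaric): W = PΔV = (152 kPa)(84.5 − 37.4 L) = 7159 J.
After step 1: P = 152 kPa, V = 84.5 L, T = 596.5 K.
Step 2 (adiabatic): W = (P₁V₁ − P₂V₂)/(γ−1) = (12844 − 7905)/0.667 = 7408 J.
W_total = 7159 + 7408 = 14567 J.

W_total ≈ 14.6 kJ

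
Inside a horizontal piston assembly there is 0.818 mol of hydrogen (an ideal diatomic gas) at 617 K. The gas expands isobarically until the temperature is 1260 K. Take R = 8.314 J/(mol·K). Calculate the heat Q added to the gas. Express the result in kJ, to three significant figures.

Isobaric: W = nRΔT = (0.818)(8.314)(643) = 4373 J.
ΔU = nCᵥΔT with Cᵥ = 5R/2: ΔU = (0.818)(20.79)(643) = 10932 J.
Q = ΔU + W = 10932 + 4373 = 15305 J.

Q ≈ 15.3 kJ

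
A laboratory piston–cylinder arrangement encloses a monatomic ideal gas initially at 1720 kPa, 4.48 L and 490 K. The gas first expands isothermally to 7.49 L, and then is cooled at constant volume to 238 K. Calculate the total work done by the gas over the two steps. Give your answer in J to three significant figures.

W_total ≈ 3960 J

Step 1 (isothermal): W = P₁V₁ ln(V₂/V₁) = (7706) ln(7.49/4.48) = 3960 J.
Step 2 (isochoric): W = 0 (constant volume).
W_total = 3960 + 0 = 3960 J.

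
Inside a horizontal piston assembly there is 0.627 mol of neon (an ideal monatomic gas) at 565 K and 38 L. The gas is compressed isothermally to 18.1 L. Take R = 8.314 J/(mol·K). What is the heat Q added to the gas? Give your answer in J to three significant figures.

Isothermal ⇒ ΔU = 0, so Q = W = nRT ln(V₂/V₁).
Q = (0.627)(8.314)(565) ln(18.1/38) = 2945 × -0.7417 = -2184 J.

Q ≈ -2180 J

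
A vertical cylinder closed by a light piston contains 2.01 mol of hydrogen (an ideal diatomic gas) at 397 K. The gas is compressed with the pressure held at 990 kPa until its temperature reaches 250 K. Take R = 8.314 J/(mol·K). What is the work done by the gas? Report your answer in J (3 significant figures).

W ≈ -2460 J

Isobaric: W = P ΔV = nR ΔT.
W = (2.01)(8.314)(250 − 397) = -2457 J.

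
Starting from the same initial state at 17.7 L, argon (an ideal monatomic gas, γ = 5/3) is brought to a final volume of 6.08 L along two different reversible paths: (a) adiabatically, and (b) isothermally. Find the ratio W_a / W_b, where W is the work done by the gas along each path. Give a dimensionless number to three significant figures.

Path (a) adiabatic: W = P₁V₁(1 − (V₁/V₂)^(γ−1))/(γ−1) → W_a/(P₁V₁) = -1.558.
Path (b) isothermal: W = P₁V₁ ln(V₂/V₁) → W_b/(P₁V₁) = -1.069.
W_a / W_b = -1.558 / -1.069 = 1.458.

W_a / W_b ≈ 1.46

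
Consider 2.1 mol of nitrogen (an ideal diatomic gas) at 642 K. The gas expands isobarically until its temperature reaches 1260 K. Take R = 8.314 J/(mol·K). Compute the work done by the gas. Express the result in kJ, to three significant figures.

W ≈ 10.8 kJ

Isobaric: W = P ΔV = nR ΔT.
W = (2.1)(8.314)(1260 − 642) = 10790 J.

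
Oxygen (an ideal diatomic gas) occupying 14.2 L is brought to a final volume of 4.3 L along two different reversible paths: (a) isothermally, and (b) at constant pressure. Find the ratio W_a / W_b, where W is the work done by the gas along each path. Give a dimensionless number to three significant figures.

Path (a) isothermal: W = P₁V₁ ln(V₂/V₁) → W_a/(P₁V₁) = -1.195.
Path (b) isobaric: W = P₁(V₂ − V₁) → W_b/(P₁V₁) = -0.6972.
W_a / W_b = -1.195 / -0.6972 = 1.714.

W_a / W_b ≈ 1.71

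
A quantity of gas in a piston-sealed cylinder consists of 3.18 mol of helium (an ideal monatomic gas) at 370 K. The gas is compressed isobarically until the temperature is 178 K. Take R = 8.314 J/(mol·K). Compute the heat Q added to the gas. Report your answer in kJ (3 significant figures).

Isobaric: W = nRΔT = (3.18)(8.314)(-192) = -5076 J.
ΔU = nCᵥΔT with Cᵥ = 3R/2: ΔU = (3.18)(12.47)(-192) = -7614 J.
Q = ΔU + W = -7614 − 5076 = -12690 J.

Q ≈ -12.7 kJ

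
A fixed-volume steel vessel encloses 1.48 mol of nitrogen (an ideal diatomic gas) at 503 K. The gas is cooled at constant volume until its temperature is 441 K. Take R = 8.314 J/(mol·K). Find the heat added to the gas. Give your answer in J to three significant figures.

Constant volume ⇒ W = 0, so Q = ΔU = nCᵥΔT with Cᵥ = 5R/2 = 20.79 J/(mol·K).
ΔU = (1.48)(20.79)(441 − 503) = -1907 J.

Q ≈ -1910 J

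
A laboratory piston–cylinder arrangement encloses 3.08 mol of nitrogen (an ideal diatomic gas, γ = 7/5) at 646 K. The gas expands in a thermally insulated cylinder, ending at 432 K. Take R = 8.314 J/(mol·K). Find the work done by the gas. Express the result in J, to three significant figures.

Adiabatic ⇒ Q = 0, so W_by = −ΔU = nCᵥ(T₁ − T₂).
Cᵥ = 5R/2 = 20.79 J/(mol·K).
W = (3.08)(20.79)(646 − 432) = 13700 J.

W ≈ 13700 J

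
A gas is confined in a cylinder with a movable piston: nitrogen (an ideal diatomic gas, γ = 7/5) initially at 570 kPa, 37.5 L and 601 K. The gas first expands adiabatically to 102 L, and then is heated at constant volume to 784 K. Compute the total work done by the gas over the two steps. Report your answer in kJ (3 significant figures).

Step 1 (adiabatic): W = (P₁V₁ − P₂V₂)/(γ−1) = (21375 − 14324)/0.4 = 17626 J.
Step 2 (isochoric): W = 0 (constant volume).
W_total = 17626 + 0 = 17626 J.

W_total ≈ 17.6 kJ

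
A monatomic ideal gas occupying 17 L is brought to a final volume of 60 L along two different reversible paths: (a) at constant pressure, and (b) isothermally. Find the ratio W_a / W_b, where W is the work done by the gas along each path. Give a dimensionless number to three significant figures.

W_a / W_b ≈ 2.01

Path (a) isobaric: W = P₁(V₂ − V₁) → W_a/(P₁V₁) = 2.529.
Path (b) isothermal: W = P₁V₁ ln(V₂/V₁) → W_b/(P₁V₁) = 1.261.
W_a / W_b = 2.529 / 1.261 = 2.006.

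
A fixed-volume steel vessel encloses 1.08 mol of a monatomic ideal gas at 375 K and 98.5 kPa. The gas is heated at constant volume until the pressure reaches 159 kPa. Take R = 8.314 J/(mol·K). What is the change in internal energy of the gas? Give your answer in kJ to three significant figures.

ΔU ≈ 3.10 kJ

Constant volume ⇒ W = 0, so Q = ΔU = nCᵥΔT with Cᵥ = 3R/2 = 12.47 J/(mol·K).
At constant V, T₂/T₁ = P₂/P₁ ⇒ ΔT = T₁(P₂/P₁ − 1) = 375·(159/98.5 − 1) = 230.3 K.
ΔU = (1.08)(12.47)(230.3) = 3102 J.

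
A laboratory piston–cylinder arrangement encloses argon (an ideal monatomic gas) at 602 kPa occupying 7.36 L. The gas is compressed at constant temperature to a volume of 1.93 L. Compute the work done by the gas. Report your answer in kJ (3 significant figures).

Isothermal: W = nRT ln(V₂/V₁) = P₁V₁ ln(V₂/V₁).
P₁V₁ = (602 kPa)(7.36 L) = 4431 J.
W = 4431 × ln(1.93/7.36) = 4431 × -1.339
W_by_gas = -5931 J.

W ≈ -5.93 kJ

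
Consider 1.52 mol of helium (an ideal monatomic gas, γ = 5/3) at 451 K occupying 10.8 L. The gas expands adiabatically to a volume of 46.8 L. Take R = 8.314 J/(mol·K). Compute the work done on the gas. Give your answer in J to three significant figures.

W ≈ -5330 J

Adiabatic: TV^(γ−1) = const with γ = 5/3.
T₂ = T₁ (V₁/V₂)^(γ−1) = 451 × (10.8/46.8)^0.667 = 451 × 0.3762 = 169.7 K.
W_by = nCᵥ(T₁ − T₂) = (1.52)(12.47)(451 − 169.7) = 5333 J.
Work on gas = −W_by = -5333 J.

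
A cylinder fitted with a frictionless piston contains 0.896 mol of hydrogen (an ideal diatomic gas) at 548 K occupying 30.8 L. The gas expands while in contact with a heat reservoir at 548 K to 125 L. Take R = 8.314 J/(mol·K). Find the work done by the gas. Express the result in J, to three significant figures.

W ≈ 5720 J

Isothermal: W = nRT ln(V₂/V₁).
W = (0.896)(8.314)(548) × ln(125/30.8)
  = 4082 × 1.401
W_by_gas = 5718 J.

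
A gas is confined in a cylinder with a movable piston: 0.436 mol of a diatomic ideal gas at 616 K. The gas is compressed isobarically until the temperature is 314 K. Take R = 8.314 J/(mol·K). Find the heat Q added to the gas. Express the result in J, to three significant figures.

Q ≈ -3830 J

Isobaric: W = nRΔT = (0.436)(8.314)(-302) = -1095 J.
ΔU = nCᵥΔT with Cᵥ = 5R/2: ΔU = (0.436)(20.79)(-302) = -2737 J.
Q = ΔU + W = -2737 − 1095 = -3832 J.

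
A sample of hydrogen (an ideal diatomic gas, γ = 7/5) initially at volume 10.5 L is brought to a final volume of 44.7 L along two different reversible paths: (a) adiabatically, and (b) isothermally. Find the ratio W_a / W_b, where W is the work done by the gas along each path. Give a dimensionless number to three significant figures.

W_a / W_b ≈ 0.759

Path (a) adiabatic: W = P₁V₁(1 − (V₁/V₂)^(γ−1))/(γ−1) → W_a/(P₁V₁) = 1.099.
Path (b) isothermal: W = P₁V₁ ln(V₂/V₁) → W_b/(P₁V₁) = 1.449.
W_a / W_b = 1.099 / 1.449 = 0.759.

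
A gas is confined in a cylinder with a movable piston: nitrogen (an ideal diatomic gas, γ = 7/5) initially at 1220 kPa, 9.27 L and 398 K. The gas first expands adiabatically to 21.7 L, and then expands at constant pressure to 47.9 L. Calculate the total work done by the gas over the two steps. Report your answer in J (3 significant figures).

W_total ≈ 17900 J

Step 1 (adiabatic): W = (P₁V₁ − P₂V₂)/(γ−1) = (11309 − 8048)/0.4 = 8154 J.
After step 1: P = 370.9 kPa, V = 21.7 L, T = 283.2 K.
Step 2 (isobaric): W = PΔV = (370.9 kPa)(47.9 − 21.7 L) = 9717 J.
W_total = 8154 + 9717 = 17870 J.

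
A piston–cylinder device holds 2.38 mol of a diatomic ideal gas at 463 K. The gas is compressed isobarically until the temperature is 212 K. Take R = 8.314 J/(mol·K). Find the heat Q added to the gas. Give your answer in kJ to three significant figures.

Q ≈ -17.4 kJ

Isobaric: W = nRΔT = (2.38)(8.314)(-251) = -4967 J.
ΔU = nCᵥΔT with Cᵥ = 5R/2: ΔU = (2.38)(20.79)(-251) = -12417 J.
Q = ΔU + W = -12417 − 4967 = -17383 J.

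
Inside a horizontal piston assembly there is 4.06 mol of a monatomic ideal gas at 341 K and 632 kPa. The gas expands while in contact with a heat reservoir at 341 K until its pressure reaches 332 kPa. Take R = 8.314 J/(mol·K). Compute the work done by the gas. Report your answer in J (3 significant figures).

W ≈ 7410 J

Isothermal process: W = nRT ln(V₂/V₁) = nRT ln(P₁/P₂).
W = (4.06)(8.314)(341) × ln(632/332)
  = 11510 × ln(1.904) = 11510 × 0.6438
W_by_gas = 7410 J.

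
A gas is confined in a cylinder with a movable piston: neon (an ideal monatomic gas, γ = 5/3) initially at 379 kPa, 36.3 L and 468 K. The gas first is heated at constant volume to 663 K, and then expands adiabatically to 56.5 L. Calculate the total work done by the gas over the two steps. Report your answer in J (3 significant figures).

W_total ≈ 7470 J

Step 1 (isochoric): W = 0 (constant volume).
After step 1: P = 536.9 kPa (V unchanged).
Step 2 (adiabatic): W = (P₁V₁ − P₂V₂)/(γ−1) = (19490 − 14512)/0.667 = 7468 J.
W_total = 0 + 7468 = 7468 J.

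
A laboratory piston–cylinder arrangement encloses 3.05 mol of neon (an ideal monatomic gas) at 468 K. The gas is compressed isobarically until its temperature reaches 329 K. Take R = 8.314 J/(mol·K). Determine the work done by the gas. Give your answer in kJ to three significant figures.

Isobaric: W = P ΔV = nR ΔT.
W = (3.05)(8.314)(329 − 468) = -3525 J.

W ≈ -3.52 kJ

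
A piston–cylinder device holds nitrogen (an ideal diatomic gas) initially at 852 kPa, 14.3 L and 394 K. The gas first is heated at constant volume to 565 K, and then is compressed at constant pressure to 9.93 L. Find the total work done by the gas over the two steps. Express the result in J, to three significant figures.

Step 1 (isochoric): W = 0 (constant volume).
After step 1: P = 1222 kPa (V unchanged).
Step 2 (isobaric): W = PΔV = (1222 kPa)(9.93 − 14.3 L) = -5339 J.
W_total = 0 − 5339 = -5339 J.

W_total ≈ -5340 J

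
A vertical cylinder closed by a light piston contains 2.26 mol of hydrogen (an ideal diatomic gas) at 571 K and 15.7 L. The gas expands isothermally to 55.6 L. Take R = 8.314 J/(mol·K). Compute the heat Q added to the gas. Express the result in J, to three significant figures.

Isothermal ⇒ ΔU = 0, so Q = W = nRT ln(V₂/V₁).
Q = (2.26)(8.314)(571) ln(55.6/15.7) = 10729 × 1.265 = 13567 J.

Q ≈ 13600 J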